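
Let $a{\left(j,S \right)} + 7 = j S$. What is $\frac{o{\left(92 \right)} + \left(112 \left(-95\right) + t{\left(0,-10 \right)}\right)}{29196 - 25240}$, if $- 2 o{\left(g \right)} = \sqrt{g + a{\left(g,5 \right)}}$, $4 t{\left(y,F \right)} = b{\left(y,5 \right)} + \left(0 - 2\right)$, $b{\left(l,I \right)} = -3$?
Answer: $- \frac{42565}{15824} - \frac{\sqrt{545}}{7912} \approx -2.6929$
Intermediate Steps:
$t{\left(y,F \right)} = - \frac{5}{4}$ ($t{\left(y,F \right)} = \frac{-3 + \left(0 - 2\right)}{4} = \frac{-3 - 2}{4} = \frac{1}{4} \left(-5\right) = - \frac{5}{4}$)
$a{\left(j,S \right)} = -7 + S j$ ($a{\left(j,S \right)} = -7 + j S = -7 + S j$)
$o{\left(g \right)} = - \frac{\sqrt{-7 + 6 g}}{2}$ ($o{\left(g \right)} = - \frac{\sqrt{g + \left(-7 + 5 g\right)}}{2} = - \frac{\sqrt{-7 + 6 g}}{2}$)
$\frac{o{\left(92 \right)} + \left(112 \left(-95\right) + t{\left(0,-10 \right)}\right)}{29196 - 25240} = \frac{- \frac{\sqrt{-7 + 6 \cdot 92}}{2} + \left(112 \left(-95\right) - \frac{5}{4}\right)}{29196 - 25240} = \frac{- \frac{\sqrt{-7 + 552}}{2} - \frac{42565}{4}}{3956} = \left(- \frac{\sqrt{545}}{2} - \frac{42565}{4}\right) \frac{1}{3956} = \left(- \frac{42565}{4} - \frac{\sqrt{545}}{2}\right) \frac{1}{3956} = - \frac{42565}{15824} - \frac{\sqrt{545}}{7912}$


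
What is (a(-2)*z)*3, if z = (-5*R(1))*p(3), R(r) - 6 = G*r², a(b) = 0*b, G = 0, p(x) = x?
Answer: 0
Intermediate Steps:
a(b) = 0
R(r) = 6 (R(r) = 6 + 0*r² = 6 + 0 = 6)
z = -90 (z = -5*6*3 = -30*3 = -90)
(a(-2)*z)*3 = (0*(-90))*3 = 0*3 = 0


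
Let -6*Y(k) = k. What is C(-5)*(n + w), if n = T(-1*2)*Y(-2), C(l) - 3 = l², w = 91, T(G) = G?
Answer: 7588/3 ≈ 2529.3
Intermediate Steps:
Y(k) = -k/6
C(l) = 3 + l²
n = -⅔ (n = (-1*2)*(-⅙*(-2)) = -2*⅓ = -⅔ ≈ -0.66667)
C(-5)*(n + w) = (3 + (-5)²)*(-⅔ + 91) = (3 + 25)*(271/3) = 28*(271/3) = 7588/3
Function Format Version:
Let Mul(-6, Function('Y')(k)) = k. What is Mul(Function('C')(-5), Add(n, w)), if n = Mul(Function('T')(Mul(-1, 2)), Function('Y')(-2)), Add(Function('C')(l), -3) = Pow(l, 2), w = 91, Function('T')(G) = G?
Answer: Rational(7588, 3) ≈ 2529.3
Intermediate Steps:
Function('Y')(k) = Mul(Rational(-1, 6), k)
Function('C')(l) = Add(3, Pow(l, 2))
n = Rational(-2, 3) (n = Mul(Mul(-1, 2), Mul(Rational(-1, 6), -2)) = Mul(-2, Rational(1, 3)) = Rational(-2, 3) ≈ -0.66667)
Mul(Function('C')(-5), Add(n, w)) = Mul(Add(3, Pow(-5, 2)), Add(Rational(-2, 3), 91)) = Mul(Add(3, 25), Rational(271, 3)) = Mul(28, Rational(271, 3)) = Rational(7588, 3)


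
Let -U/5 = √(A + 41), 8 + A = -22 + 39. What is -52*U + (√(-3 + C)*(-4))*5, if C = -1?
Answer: -40*I + 1300*√2 ≈ 1838.5 - 40.0*I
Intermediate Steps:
A = 9 (A = -8 + (-22 + 39) = -8 + 17 = 9)
U = -25*√2 (U = -5*√(9 + 41) = -25*√2 ≈ -35.355)
-52*U + (√(-3 + C)*(-4))*5 = -(-1300)*√2 + (√(-3 - 1)*(-4))*5 = 1300*√2 + (√(-4)*(-4))*5 = 1300*√2 + ((2*I)*(-4))*5 = 1300*√2 - 8*I*5 = 1300*√2 - 40*I = -40*I + 1300*√2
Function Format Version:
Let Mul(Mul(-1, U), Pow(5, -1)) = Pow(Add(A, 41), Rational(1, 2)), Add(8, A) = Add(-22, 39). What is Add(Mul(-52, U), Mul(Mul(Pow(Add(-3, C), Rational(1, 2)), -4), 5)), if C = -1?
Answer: Add(Mul(-40, I), Mul(1300, Pow(2, Rational(1, 2)))) ≈ Add(1838.5, Mul(-40.000, I))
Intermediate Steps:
A = 9 (A = Add(-8, Add(-22, 39)) = Add(-8, 17) = 9)
U = Mul(-25, Pow(2, Rational(1, 2))) (U = Mul(-5, Pow(Add(9, 41), Rational(1, 2))) = Mul(-5, Pow(50, Rational(1, 2))) = Mul(-5, Mul(5, Pow(2, Rational(1, 2)))) = Mul(-25, Pow(2, Rational(1, 2))) ≈ -35.355)
Add(Mul(-52, U), Mul(Mul(Pow(Add(-3, C), Rational(1, 2)), -4), 5)) = Add(Mul(-52, Mul(-25, Pow(2, Rational(1, 2)))), Mul(Mul(Pow(Add(-3, -1), Rational(1, 2)), -4), 5)) = Add(Mul(1300, Pow(2, Rational(1, 2))), Mul(Mul(Pow(-4, Rational(1, 2)), -4), 5)) = Add(Mul(1300, Pow(2, Rational(1, 2))), Mul(Mul(Mul(2, I), -4), 5)) = Add(Mul(1300, Pow(2, Rational(1, 2))), Mul(Mul(-8, I), 5)) = Add(Mul(1300, Pow(2, Rational(1, 2))), Mul(-40, I)) = Add(Mul(-40, I), Mul(1300, Pow(2, Rational(1, 2))))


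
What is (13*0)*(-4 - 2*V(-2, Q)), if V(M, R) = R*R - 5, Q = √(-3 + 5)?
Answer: 0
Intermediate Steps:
Q = √2 ≈ 1.4142
V(M, R) = -5 + R² (V(M, R) = R² - 5 = -5 + R²)
(13*0)*(-4 - 2*V(-2, Q)) = (13*0)*(-4 - 2*(-5 + (√2)²)) = 0*(-4 - 2*(-5 + 2)) = 0*(-4 - 2*(-3)) = 0*(-4 + 6) = 0*2 = 0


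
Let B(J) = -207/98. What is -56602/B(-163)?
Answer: 5546996/207 ≈ 26797.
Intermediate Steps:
B(J) = -207/98 (B(J) = -207*1/98 = -207/98)
-56602/B(-163) = -56602/(-207/98) = -56602*(-98/207) = 5546996/207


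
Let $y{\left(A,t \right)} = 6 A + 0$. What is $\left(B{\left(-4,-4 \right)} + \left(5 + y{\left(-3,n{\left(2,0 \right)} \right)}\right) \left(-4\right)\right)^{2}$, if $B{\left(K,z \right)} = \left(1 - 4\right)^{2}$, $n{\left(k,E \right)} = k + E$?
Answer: $3721$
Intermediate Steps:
$n{\left(k,E \right)} = E + k$
$y{\left(A,t \right)} = 6 A$
$B{\left(K,z \right)} = 9$ ($B{\left(K,z \right)} = \left(-3\right)^{2} = 9$)
$\left(B{\left(-4,-4 \right)} + \left(5 + y{\left(-3,n{\left(2,0 \right)} \right)}\right) \left(-4\right)\right)^{2} = \left(9 + \left(5 + 6 \left(-3\right)\right) \left(-4\right)\right)^{2} = \left(9 + \left(5 - 18\right) \left(-4\right)\right)^{2} = \left(9 - -52\right)^{2} = \left(9 + 52\right)^{2} = 61^{2} = 3721$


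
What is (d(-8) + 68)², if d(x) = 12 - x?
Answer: 7744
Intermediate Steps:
(d(-8) + 68)² = ((12 - 1*(-8)) + 68)² = ((12 + 8) + 68)² = (20 + 68)² = 88² = 7744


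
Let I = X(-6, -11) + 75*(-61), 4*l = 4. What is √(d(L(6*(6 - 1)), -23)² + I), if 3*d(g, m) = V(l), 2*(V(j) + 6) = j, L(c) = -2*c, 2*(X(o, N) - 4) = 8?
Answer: I*√164291/6 ≈ 67.555*I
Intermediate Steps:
l = 1 (l = (¼)*4 = 1)
X(o, N) = 8 (X(o, N) = 4 + (½)*8 = 4 + 4 = 8)
I = -4567 (I = 8 + 75*(-61) = 8 - 4575 = -4567)
V(j) = -6 + j/2
d(g, m) = -11/6 (d(g, m) = (-6 + (½)*1)/3 = (-6 + ½)/3 = (⅓)*(-11/2) = -11/6)
√(d(L(6*(6 - 1)), -23)² + I) = √((-11/6)² - 4567) = √(121/36 - 4567) = √(-164291/36) = I*√164291/6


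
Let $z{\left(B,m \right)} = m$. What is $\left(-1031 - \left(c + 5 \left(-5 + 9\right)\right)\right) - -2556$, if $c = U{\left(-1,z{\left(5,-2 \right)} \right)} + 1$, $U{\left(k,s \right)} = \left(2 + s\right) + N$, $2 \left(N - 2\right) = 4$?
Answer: $1500$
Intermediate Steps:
$N = 4$ ($N = 2 + \frac{1}{2} \cdot 4 = 2 + 2 = 4$)
$U{\left(k,s \right)} = 6 + s$ ($U{\left(k,s \right)} = \left(2 + s\right) + 4 = 6 + s$)
$c = 5$ ($c = \left(6 - 2\right) + 1 = 4 + 1 = 5$)
$\left(-1031 - \left(c + 5 \left(-5 + 9\right)\right)\right) - -2556 = \left(-1031 - \left(5 + 5 \left(-5 + 9\right)\right)\right) - -2556 = \left(-1031 - \left(5 + 5 \cdot 4\right)\right) + 2556 = \left(-1031 - \left(5 + 20\right)\right) + 2556 = \left(-1031 - 25\right) + 2556 = -1056 + 2556 = 1500$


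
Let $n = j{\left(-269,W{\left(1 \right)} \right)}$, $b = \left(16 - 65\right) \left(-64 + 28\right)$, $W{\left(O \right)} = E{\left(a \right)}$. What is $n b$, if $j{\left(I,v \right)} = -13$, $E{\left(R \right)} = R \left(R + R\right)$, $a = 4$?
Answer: $-22932$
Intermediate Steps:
$E{\left(R \right)} = 2 R^{2}$ ($E{\left(R \right)} = R 2 R = 2 R^{2}$)
$W{\left(O \right)} = 32$ ($W{\left(O \right)} = 2 \cdot 4^{2} = 2 \cdot 16 = 32$)
$b = 1764$ ($b = \left(-49\right) \left(-36\right) = 1764$)
$n = -13$
$n b = \left(-13\right) 1764 = -22932$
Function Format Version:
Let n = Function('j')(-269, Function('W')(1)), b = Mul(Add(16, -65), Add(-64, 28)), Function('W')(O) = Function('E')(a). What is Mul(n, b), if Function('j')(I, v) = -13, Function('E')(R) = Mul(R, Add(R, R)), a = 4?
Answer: -22932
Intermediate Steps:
Function('E')(R) = Mul(2, Pow(R, 2)) (Function('E')(R) = Mul(R, Mul(2, R)) = Mul(2, Pow(R, 2)))
Function('W')(O) = 32 (Function('W')(O) = Mul(2, Pow(4, 2)) = Mul(2, 16) = 32)
b = 1764 (b = Mul(-49, -36) = 1764)
n = -13
Mul(n, b) = Mul(-13, 1764) = -22932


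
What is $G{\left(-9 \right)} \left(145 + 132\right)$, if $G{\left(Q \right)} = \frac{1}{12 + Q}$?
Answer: $\frac{277}{3} \approx 92.333$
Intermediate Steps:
$G{\left(-9 \right)} \left(145 + 132\right) = \frac{145 + 132}{12 - 9} = \frac{1}{3} \cdot 277 = \frac{277}{3}$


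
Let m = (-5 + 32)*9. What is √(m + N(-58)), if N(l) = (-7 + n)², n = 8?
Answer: 2*√61 ≈ 15.620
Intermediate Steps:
N(l) = 1 (N(l) = (-7 + 8)² = 1² = 1)
m = 243 (m = 27*9 = 243)
√(m + N(-58)) = √(243 + 1) = √244 = 2*√61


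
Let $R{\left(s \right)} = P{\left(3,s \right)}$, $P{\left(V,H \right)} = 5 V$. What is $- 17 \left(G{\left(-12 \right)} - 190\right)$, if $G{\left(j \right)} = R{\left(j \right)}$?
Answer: $2975$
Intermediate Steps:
$R{\left(s \right)} = 15$ ($R{\left(s \right)} = 5 \cdot 3 = 15$)
$G{\left(j \right)} = 15$
$- 17 \left(G{\left(-12 \right)} - 190\right) = - 17 \left(15 - 190\right) = \left(-17\right) \left(-175\right) = 2975$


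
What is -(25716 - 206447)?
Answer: 180731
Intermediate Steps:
-(25716 - 206447) = -1*(-180731) = 180731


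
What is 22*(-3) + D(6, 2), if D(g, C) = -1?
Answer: -67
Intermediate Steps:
22*(-3) + D(6, 2) = 22*(-3) - 1 = -66 - 1 = -67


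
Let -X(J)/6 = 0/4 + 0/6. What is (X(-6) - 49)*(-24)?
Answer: 1176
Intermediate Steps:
X(J) = 0 (X(J) = -6*(0/4 + 0/6) = -6*(0*(1/4) + 0*(1/6)) = -6*(0 + 0) = -6*0 = 0)
(X(-6) - 49)*(-24) = (0 - 49)*(-24) = -49*(-24) = 1176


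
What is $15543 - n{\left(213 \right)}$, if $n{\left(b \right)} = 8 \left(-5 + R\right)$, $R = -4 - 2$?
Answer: $15631$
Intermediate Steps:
$R = -6$ ($R = -4 - 2 = -6$)
$n{\left(b \right)} = -88$ ($n{\left(b \right)} = 8 \left(-5 - 6\right) = 8 \left(-11\right) = -88$)
$15543 - n{\left(213 \right)} = 15543 - -88 = 15543 + 88 = 15631$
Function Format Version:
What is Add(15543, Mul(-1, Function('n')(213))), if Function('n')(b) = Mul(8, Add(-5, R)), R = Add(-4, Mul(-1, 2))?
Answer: 15631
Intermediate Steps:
R = -6 (R = Add(-4, -2) = -6)
Function('n')(b) = -88 (Function('n')(b) = Mul(8, Add(-5, -6)) = Mul(8, -11) = -88)
Add(15543, Mul(-1, Function('n')(213))) = Add(15543, Mul(-1, -88)) = Add(15543, 88) = 15631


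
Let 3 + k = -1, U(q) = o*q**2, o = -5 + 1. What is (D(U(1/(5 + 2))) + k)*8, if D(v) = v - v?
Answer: -32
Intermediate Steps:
o = -4
U(q) = -4*q**2
D(v) = 0
k = -4 (k = -3 - 1 = -4)
(D(U(1/(5 + 2))) + k)*8 = (0 - 4)*8 = -4*8 = -32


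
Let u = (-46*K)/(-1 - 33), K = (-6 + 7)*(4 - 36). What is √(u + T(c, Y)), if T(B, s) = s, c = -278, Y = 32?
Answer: 8*I*√51/17 ≈ 3.3607*I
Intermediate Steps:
K = -32 (K = 1*(-32) = -32)
u = -736/17 (u = (-46*(-32))/(-1 - 33) = 1472/(-34) = 1472*(-1/34) = -736/17 ≈ -43.294)
√(u + T(c, Y)) = √(-736/17 + 32) = √(-192/17) = 8*I*√51/17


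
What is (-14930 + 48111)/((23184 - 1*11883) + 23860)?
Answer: 33181/35161 ≈ 0.94369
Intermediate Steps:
(-14930 + 48111)/((23184 - 1*11883) + 23860) = 33181/((23184 - 11883) + 23860) = 33181/(11301 + 23860) = 33181/35161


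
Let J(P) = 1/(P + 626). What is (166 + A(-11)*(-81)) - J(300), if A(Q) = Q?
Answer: 978781/926 ≈ 1057.0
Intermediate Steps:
J(P) = 1/(626 + P)
(166 + A(-11)*(-81)) - J(300) = (166 - 11*(-81)) - 1/(626 + 300) = (166 + 891) - 1/926 = 1057 - 1*1/926 = 1057 - 1/926 = 978781/926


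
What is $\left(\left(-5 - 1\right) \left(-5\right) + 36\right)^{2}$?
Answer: $4356$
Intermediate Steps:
$\left(\left(-5 - 1\right) \left(-5\right) + 36\right)^{2} = \left(\left(-6\right) \left(-5\right) + 36\right)^{2} = \left(30 + 36\right)^{2} = 66^{2} = 4356$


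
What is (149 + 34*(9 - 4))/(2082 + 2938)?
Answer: 319/5020 ≈ 0.063546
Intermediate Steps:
(149 + 34*(9 - 4))/(2082 + 2938) = (149 + 34*5)/5020 = (149 + 170)*(1/5020) = 319*(1/5020) = 319/5020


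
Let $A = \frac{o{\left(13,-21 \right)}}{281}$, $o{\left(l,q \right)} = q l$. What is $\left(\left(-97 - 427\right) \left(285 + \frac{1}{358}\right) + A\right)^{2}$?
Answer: $\frac{56426765889133972201}{2529989401} \approx 2.2303 \cdot 10^{10}$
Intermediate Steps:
$o{\left(l,q \right)} = l q$
$A = - \frac{273}{281}$ ($A = \frac{13 \left(-21\right)}{281} = \left(-273\right) \frac{1}{281} = - \frac{273}{281} \approx -0.97153$)
$\left(\left(-97 - 427\right) \left(285 + \frac{1}{358}\right) + A\right)^{2} = \left(\left(-97 - 427\right) \left(285 + \frac{1}{358}\right) - \frac{273}{281}\right)^{2} = \left(- 524 \left(285 + \frac{1}{358}\right) - \frac{273}{281}\right)^{2} = \left(\left(-524\right) \frac{102031}{358} - \frac{273}{281}\right)^{2} = \left(- \frac{26732122}{179} - \frac{273}{281}\right)^{2} = \left(- \frac{7511775149}{50299}\right)^{2} = \frac{56426765889133972201}{2529989401}$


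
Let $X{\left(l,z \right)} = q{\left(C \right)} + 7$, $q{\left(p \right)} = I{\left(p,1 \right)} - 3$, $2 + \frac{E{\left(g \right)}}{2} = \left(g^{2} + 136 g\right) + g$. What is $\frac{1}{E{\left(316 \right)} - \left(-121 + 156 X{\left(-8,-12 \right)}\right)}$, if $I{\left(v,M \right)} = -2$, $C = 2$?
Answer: $\frac{1}{286101} \approx 3.4953 \cdot 10^{-6}$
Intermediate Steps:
$E{\left(g \right)} = -4 + 2 g^{2} + 274 g$ ($E{\left(g \right)} = -4 + 2 \left(\left(g^{2} + 136 g\right) + g\right) = -4 + 2 \left(g^{2} + 137 g\right) = -4 + \left(2 g^{2} + 274 g\right) = -4 + 2 g^{2} + 274 g$)
$q{\left(p \right)} = -5$ ($q{\left(p \right)} = -2 - 3 = -5$)
$X{\left(l,z \right)} = 2$ ($X{\left(l,z \right)} = -5 + 7 = 2$)
$\frac{1}{E{\left(316 \right)} - \left(-121 + 156 X{\left(-8,-12 \right)}\right)} = \frac{1}{\left(-4 + 2 \cdot 316^{2} + 274 \cdot 316\right) + \left(121 - 312\right)} = \frac{1}{\left(-4 + 2 \cdot 99856 + 86584\right) + \left(121 - 312\right)} = \frac{1}{\left(-4 + 199712 + 86584\right) - 191} = \frac{1}{286292 - 191} = \frac{1}{286101}$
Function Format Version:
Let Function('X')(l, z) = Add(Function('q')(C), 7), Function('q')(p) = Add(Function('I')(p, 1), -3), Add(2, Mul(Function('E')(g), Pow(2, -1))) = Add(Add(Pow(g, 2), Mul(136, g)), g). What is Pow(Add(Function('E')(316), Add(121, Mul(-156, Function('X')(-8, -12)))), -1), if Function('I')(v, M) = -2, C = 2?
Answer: Rational(1, 286101) ≈ 3.4953e-6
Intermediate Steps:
Function('E')(g) = Add(-4, Mul(2, Pow(g, 2)), Mul(274, g)) (Function('E')(g) = Add(-4, Mul(2, Add(Add(Pow(g, 2), Mul(136, g)), g))) = Add(-4, Mul(2, Add(Pow(g, 2), Mul(137, g)))) = Add(-4, Add(Mul(2, Pow(g, 2)), Mul(274, g))) = Add(-4, Mul(2, Pow(g, 2)), Mul(274, g)))
Function('q')(p) = -5 (Function('q')(p) = Add(-2, -3) = -5)
Function('X')(l, z) = 2 (Function('X')(l, z) = Add(-5, 7) = 2)
Pow(Add(Function('E')(316), Add(121, Mul(-156, Function('X')(-8, -12)))), -1) = Pow(Add(Add(-4, Mul(2, Pow(316, 2)), Mul(274, 316)), Add(121, Mul(-156, 2))), -1) = Pow(Add(Add(-4, Mul(2, 99856), 86584), Add(121, -312)), -1) = Pow(Add(Add(-4, 199712, 86584), -191), -1) = Pow(Add(286292, -191), -1) = Pow(286101, -1) = Rational(1, 286101)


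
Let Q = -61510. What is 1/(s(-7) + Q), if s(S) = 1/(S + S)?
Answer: -14/861141 ≈ -1.6257e-5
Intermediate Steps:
s(S) = 1/(2*S)
1/(s(-7) + Q) = 1/((1/2)/(-7) - 61510) = 1/((1/2)*(-1/7) - 61510) = 1/(-1/14 - 61510) = 1/(-861141/14) = -14/861141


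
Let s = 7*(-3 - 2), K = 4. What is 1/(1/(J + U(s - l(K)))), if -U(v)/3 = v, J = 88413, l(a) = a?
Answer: 88530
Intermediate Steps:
s = -35 (s = 7*(-5) = -35)
U(v) = -3*v
1/(1/(J + U(s - l(K)))) = 1/(1/(88413 - 3*(-35 - 1*4))) = 1/(1/(88413 - 3*(-35 - 4))) = 1/(1/(88413 - 3*(-39))) = 1/(1/(88413 + 117)) = 1/(1/88530) = 88530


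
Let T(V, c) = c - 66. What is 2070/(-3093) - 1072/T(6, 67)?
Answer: -1105922/1031 ≈ -1072.7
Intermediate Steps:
T(V, c) = -66 + c
2070/(-3093) - 1072/T(6, 67) = 2070/(-3093) - 1072/(-66 + 67) = 2070*(-1/3093) - 1072/1 = -690/1031 - 1072*1 = -690/1031 - 1072 = -1105922/1031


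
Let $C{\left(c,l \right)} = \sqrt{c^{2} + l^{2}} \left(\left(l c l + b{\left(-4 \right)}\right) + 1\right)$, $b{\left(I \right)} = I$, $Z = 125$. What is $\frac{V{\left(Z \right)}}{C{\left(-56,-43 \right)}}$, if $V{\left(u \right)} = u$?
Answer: $- \frac{25 \sqrt{4985}}{103236359} \approx -1.7098 \cdot 10^{-5}$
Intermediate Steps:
$C{\left(c,l \right)} = \sqrt{c^{2} + l^{2}} \left(-3 + c l^{2}\right)$ ($C{\left(c,l \right)} = \sqrt{c^{2} + l^{2}} \left(\left(l c l - 4\right) + 1\right) = \sqrt{c^{2} + l^{2}} \left(\left(c l l - 4\right) + 1\right) = \sqrt{c^{2} + l^{2}} \left(\left(c l^{2} - 4\right) + 1\right) = \sqrt{c^{2} + l^{2}} \left(\left(-4 + c l^{2}\right) + 1\right) = \sqrt{c^{2} + l^{2}} \left(-3 + c l^{2}\right)$)
$\frac{V{\left(Z \right)}}{C{\left(-56,-43 \right)}} = \frac{125}{\sqrt{\left(-56\right)^{2} + \left(-43\right)^{2}} \left(-3 - 56 \left(-43\right)^{2}\right)} = \frac{125}{\sqrt{3136 + 1849} \left(-3 - 103544\right)} = \frac{125}{\sqrt{4985} \left(-3 - 103544\right)} = \frac{125}{\sqrt{4985} \left(-103547\right)} = \frac{125}{\left(-103547\right) \sqrt{4985}} = 125 \left(- \frac{\sqrt{4985}}{516181795}\right) = - \frac{25 \sqrt{4985}}{103236359}$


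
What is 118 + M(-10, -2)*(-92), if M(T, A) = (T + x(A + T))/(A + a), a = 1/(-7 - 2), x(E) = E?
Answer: -15974/19 ≈ -840.74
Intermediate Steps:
a = -⅑ (a = 1/(-9) = -⅑ ≈ -0.11111)
M(T, A) = (A + 2*T)/(-⅑ + A) (M(T, A) = (T + (A + T))/(A - ⅑) = (A + 2*T)/(-⅑ + A))
118 + M(-10, -2)*(-92) = 118 + (9*(-2 + 2*(-10))/(-1 + 9*(-2)))*(-92) = 118 + (9*(-2 - 20)/(-1 - 18))*(-92) = 118 + (9*(-22)/(-19))*(-92) = 118 + (9*(-1/19)*(-22))*(-92) = 118 + (198/19)*(-92) = 118 - 18216/19 = -15974/19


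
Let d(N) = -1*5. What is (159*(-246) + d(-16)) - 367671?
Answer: -406790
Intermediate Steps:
d(N) = -5
(159*(-246) + d(-16)) - 367671 = (159*(-246) - 5) - 367671 = (-39114 - 5) - 367671 = -39119 - 367671 = -406790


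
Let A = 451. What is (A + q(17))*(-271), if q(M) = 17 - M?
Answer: -122221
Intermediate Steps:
(A + q(17))*(-271) = (451 + (17 - 1*17))*(-271) = (451 + (17 - 17))*(-271) = (451 + 0)*(-271) = 451*(-271) = -122221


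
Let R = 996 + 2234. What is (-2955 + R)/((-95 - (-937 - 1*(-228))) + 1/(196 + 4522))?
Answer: 1297450/2896853 ≈ 0.44788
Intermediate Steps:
R = 3230
(-2955 + R)/((-95 - (-937 - 1*(-228))) + 1/(196 + 4522)) = (-2955 + 3230)/((-95 - (-937 - 1*(-228))) + 1/(196 + 4522)) = 275/((-95 - (-937 + 228)) + 1/4718) = 275/((-95 - 1*(-709)) + 1/4718) = 275/((-95 + 709) + 1/4718) = 275/(614 + 1/4718) = 275/(2896853/4718) = 275*(4718/2896853) = 1297450/2896853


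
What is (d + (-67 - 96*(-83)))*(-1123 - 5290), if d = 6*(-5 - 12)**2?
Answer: -61789255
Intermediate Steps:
d = 1734 (d = 6*(-17)**2 = 6*289 = 1734)
(d + (-67 - 96*(-83)))*(-1123 - 5290) = (1734 + (-67 - 96*(-83)))*(-1123 - 5290) = (1734 + (-67 + 7968))*(-6413) = (1734 + 7901)*(-6413) = 9635*(-6413) = -61789255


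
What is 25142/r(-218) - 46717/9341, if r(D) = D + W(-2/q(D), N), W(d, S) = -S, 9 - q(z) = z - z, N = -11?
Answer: -244521841/1933587 ≈ -126.46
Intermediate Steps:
q(z) = 9 (q(z) = 9 - (z - z) = 9 - 1*0 = 9 + 0 = 9)
r(D) = 11 + D (r(D) = D - 1*(-11) = D + 11 = 11 + D)
25142/r(-218) - 46717/9341 = 25142/(11 - 218) - 46717/9341 = 25142/(-207) - 46717*1/9341 = 25142*(-1/207) - 46717/9341 = -25142/207 - 46717/9341 = -244521841/1933587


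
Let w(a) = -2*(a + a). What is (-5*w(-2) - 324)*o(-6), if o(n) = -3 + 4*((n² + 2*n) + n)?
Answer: -25116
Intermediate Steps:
o(n) = -3 + 4*n² + 12*n (o(n) = -3 + 4*(n² + 3*n) = -3 + (4*n² + 12*n) = -3 + 4*n² + 12*n)
w(a) = -4*a
(-5*w(-2) - 324)*o(-6) = (-(-20)*(-2) - 324)*(-3 + 4*(-6)² + 12*(-6)) = (-5*8 - 324)*(-3 + 4*36 - 72) = (-40 - 324)*(-3 + 144 - 72) = -364*69 = -25116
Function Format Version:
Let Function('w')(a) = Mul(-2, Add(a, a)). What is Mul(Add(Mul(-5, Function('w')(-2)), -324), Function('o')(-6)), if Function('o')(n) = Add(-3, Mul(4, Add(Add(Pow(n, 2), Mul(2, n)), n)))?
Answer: -25116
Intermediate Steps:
Function('o')(n) = Add(-3, Mul(4, Pow(n, 2)), Mul(12, n)) (Function('o')(n) = Add(-3, Mul(4, Add(Pow(n, 2), Mul(3, n)))) = Add(-3, Add(Mul(4, Pow(n, 2)), Mul(12, n))) = Add(-3, Mul(4, Pow(n, 2)), Mul(12, n)))
Function('w')(a) = Mul(-4, a) (Function('w')(a) = Mul(-2, Mul(2, a)) = Mul(-4, a))
Mul(Add(Mul(-5, Function('w')(-2)), -324), Function('o')(-6)) = Mul(Add(Mul(-5, Mul(-4, -2)), -324), Add(-3, Mul(4, Pow(-6, 2)), Mul(12, -6))) = Mul(Add(Mul(-5, 8), -324), Add(-3, Mul(4, 36), -72)) = Mul(Add(-40, -324), Add(-3, 144, -72)) = Mul(-364, 69) = -25116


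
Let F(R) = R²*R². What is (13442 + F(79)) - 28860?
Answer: 38934663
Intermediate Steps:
F(R) = R⁴
(13442 + F(79)) - 28860 = (13442 + 79⁴) - 28860 = (13442 + 38950081) - 28860 = 38963523 - 28860 = 38934663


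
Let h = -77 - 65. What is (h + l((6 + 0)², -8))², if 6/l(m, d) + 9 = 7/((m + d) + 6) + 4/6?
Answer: 14001988900/687241 ≈ 20374.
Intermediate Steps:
l(m, d) = 6/(-25/3 + 7/(6 + d + m)) (l(m, d) = 6/(-9 + (7/((m + d) + 6) + 4/6)) = 6/(-9 + (7/((d + m) + 6) + 4*(⅙))) = 6/(-9 + (7/(6 + d + m) + ⅔)) = 6/(-9 + (⅔ + 7/(6 + d + m))) = 6/(-25/3 + 7/(6 + d + m)))
h = -142
(h + l((6 + 0)², -8))² = (-142 + 18*(-6 - 1*(-8) - (6 + 0)²)/(129 + 25*(-8) + 25*(6 + 0)²))² = (-142 + 18*(-6 + 8 - 1*6²)/(129 - 200 + 25*6²))² = (-142 + 18*(-6 + 8 - 1*36)/(129 - 200 + 25*36))² = (-142 + 18*(-6 + 8 - 36)/(129 - 200 + 900))² = (-142 + 18*(-34)/829)² = (-142 + 18*(1/829)*(-34))² = (-142 - 612/829)² = (-118330/829)² = 14001988900/687241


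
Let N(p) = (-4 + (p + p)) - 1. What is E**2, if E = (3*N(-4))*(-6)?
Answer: 54756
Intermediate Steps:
N(p) = -5 + 2*p (N(p) = (-4 + 2*p) - 1 = -5 + 2*p)
E = 234 (E = (3*(-5 + 2*(-4)))*(-6) = (3*(-5 - 8))*(-6) = (3*(-13))*(-6) = -39*(-6) = 234)
E**2 = 234**2 = 54756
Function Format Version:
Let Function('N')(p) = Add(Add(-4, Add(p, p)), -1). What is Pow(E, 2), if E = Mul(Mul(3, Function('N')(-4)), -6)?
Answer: 54756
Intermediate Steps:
Function('N')(p) = Add(-5, Mul(2, p)) (Function('N')(p) = Add(Add(-4, Mul(2, p)), -1) = Add(-5, Mul(2, p)))
E = 234 (E = Mul(Mul(3, Add(-5, Mul(2, -4))), -6) = Mul(Mul(3, Add(-5, -8)), -6) = Mul(Mul(3, -13), -6) = Mul(-39, -6) = 234)
Pow(E, 2) = Pow(234, 2) = 54756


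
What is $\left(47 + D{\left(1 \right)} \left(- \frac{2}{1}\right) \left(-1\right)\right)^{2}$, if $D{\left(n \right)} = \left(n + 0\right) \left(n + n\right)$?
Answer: $2601$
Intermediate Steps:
$D{\left(n \right)} = 2 n^{2}$ ($D{\left(n \right)} = n 2 n = 2 n^{2}$)
$\left(47 + D{\left(1 \right)} \left(- \frac{2}{1}\right) \left(-1\right)\right)^{2} = \left(47 + 2 \cdot 1^{2} \left(- \frac{2}{1}\right) \left(-1\right)\right)^{2} = \left(47 + 2 \cdot 1 \left(\left(-2\right) 1\right) \left(-1\right)\right)^{2} = \left(47 + 2 \left(-2\right) \left(-1\right)\right)^{2} = \left(47 - -4\right)^{2} = \left(47 + 4\right)^{2} = 51^{2} = 2601$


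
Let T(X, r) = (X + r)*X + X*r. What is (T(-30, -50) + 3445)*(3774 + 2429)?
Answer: 45561035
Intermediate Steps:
T(X, r) = X*r + X*(X + r) (T(X, r) = X*(X + r) + X*r = X*r + X*(X + r))
(T(-30, -50) + 3445)*(3774 + 2429) = (-30*(-30 + 2*(-50)) + 3445)*(3774 + 2429) = (-30*(-30 - 100) + 3445)*6203 = (-30*(-130) + 3445)*6203 = (3900 + 3445)*6203 = 7345*6203 = 45561035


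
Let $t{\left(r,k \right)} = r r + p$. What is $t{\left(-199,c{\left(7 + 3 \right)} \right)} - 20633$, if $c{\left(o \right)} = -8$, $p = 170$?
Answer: $19138$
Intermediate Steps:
$t{\left(r,k \right)} = 170 + r^{2}$ ($t{\left(r,k \right)} = r r + 170 = r^{2} + 170 = 170 + r^{2}$)
$t{\left(-199,c{\left(7 + 3 \right)} \right)} - 20633 = \left(170 + \left(-199\right)^{2}\right) - 20633 = \left(170 + 39601\right) - 20633 = 39771 - 20633 = 19138$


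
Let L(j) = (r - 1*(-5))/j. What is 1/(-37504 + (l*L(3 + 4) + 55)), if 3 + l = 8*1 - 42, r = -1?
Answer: -7/262291 ≈ -2.6688e-5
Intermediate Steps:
l = -37 (l = -3 + (8*1 - 42) = -3 + (8 - 42) = -3 - 34 = -37)
L(j) = 4/j (L(j) = (-1 - 1*(-5))/j = (-1 + 5)/j = 4/j)
1/(-37504 + (l*L(3 + 4) + 55)) = 1/(-37504 + (-148/(3 + 4) + 55)) = 1/(-37504 + (-148/7 + 55)) = 1/(-37504 + 237/7) = 1/(-262291/7) = -7/262291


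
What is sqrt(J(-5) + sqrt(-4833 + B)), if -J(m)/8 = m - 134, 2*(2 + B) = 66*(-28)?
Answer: sqrt(1112 + I*sqrt(5759)) ≈ 33.366 + 1.1372*I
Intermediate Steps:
B = -926 (B = -2 + (66*(-28))/2 = -2 + (1/2)*(-1848) = -2 - 924 = -926)
J(m) = 1072 - 8*m (J(m) = -8*(m - 134) = -8*(-134 + m) = 1072 - 8*m)
sqrt(J(-5) + sqrt(-4833 + B)) = sqrt((1072 - 8*(-5)) + sqrt(-4833 - 926)) = sqrt((1072 + 40) + sqrt(-5759)) = sqrt(1112 + I*sqrt(5759))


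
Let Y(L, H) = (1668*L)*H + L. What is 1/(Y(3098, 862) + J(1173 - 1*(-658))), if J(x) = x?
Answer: 1/4454358897 ≈ 2.2450e-10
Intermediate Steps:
Y(L, H) = L + 1668*H*L (Y(L, H) = 1668*H*L + L = L + 1668*H*L)
1/(Y(3098, 862) + J(1173 - 1*(-658))) = 1/(3098*(1 + 1668*862) + (1173 - 1*(-658))) = 1/(3098*(1 + 1437816) + (1173 + 658)) = 1/(3098*1437817 + 1831) = 1/(4454357066 + 1831) = 1/4454358897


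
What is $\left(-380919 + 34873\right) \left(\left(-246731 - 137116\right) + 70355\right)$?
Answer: $108482652632$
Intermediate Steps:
$\left(-380919 + 34873\right) \left(\left(-246731 - 137116\right) + 70355\right) = - 346046 \left(-383847 + 70355\right) = \left(-346046\right) \left(-313492\right) = 108482652632$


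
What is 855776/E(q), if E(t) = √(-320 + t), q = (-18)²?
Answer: 427888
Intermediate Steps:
q = 324
855776/E(q) = 855776/(√(-320 + 324)) = 855776/(√4) = 855776/2 = 855776*(½) = 427888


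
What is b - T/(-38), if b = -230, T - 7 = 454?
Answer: -8279/38 ≈ -217.87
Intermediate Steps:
T = 461 (T = 7 + 454 = 461)
b - T/(-38) = -230 - 461/(-38) = -230 - 461*(-1)/38 = -230 - 1*(-461/38) = -230 + 461/38 = -8279/38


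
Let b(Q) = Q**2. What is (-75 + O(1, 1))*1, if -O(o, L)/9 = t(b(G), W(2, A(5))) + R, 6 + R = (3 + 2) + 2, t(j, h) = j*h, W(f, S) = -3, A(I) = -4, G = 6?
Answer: 888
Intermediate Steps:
t(j, h) = h*j
R = 1 (R = -6 + ((3 + 2) + 2) = -6 + (5 + 2) = -6 + 7 = 1)
O(o, L) = 963 (O(o, L) = -9*(-3*6**2 + 1) = -9*(-3*36 + 1) = -9*(-108 + 1) = -9*(-107) = 963)
(-75 + O(1, 1))*1 = (-75 + 963)*1 = 888*1 = 888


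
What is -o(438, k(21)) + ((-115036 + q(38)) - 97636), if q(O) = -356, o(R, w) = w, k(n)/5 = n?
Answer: -213133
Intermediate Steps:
k(n) = 5*n
-o(438, k(21)) + ((-115036 + q(38)) - 97636) = -5*21 + ((-115036 - 356) - 97636) = -1*105 + (-115392 - 97636) = -105 - 213028 = -213133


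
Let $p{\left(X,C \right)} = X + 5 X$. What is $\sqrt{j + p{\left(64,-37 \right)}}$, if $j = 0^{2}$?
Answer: $8 \sqrt{6} \approx 19.596$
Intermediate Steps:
$p{\left(X,C \right)} = 6 X$
$j = 0$
$\sqrt{j + p{\left(64,-37 \right)}} = \sqrt{0 + 6 \cdot 64} = \sqrt{0 + 384} = \sqrt{384} = 8 \sqrt{6}$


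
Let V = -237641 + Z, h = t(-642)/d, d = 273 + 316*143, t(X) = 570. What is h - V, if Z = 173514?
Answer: 2915278117/45461 ≈ 64127.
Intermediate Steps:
d = 45461 (d = 273 + 45188 = 45461)
h = 570/45461 ≈ 0.012538
V = -64127 (V = -237641 + 173514 = -64127)
h - V = 570/45461 - 1*(-64127) = 570/45461 + 64127 = 2915278117/45461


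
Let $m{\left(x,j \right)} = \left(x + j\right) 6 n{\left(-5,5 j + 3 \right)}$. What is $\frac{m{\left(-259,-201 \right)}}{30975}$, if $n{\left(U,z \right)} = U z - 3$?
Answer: $- \frac{921288}{2065} \approx -446.14$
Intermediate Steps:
$n{\left(U,z \right)} = -3 + U z$
$m{\left(x,j \right)} = \left(-18 - 25 j\right) \left(6 j + 6 x\right)$ ($m{\left(x,j \right)} = \left(x + j\right) 6 \left(-3 - 5 \left(5 j + 3\right)\right) = \left(j + x\right) 6 \left(-3 - 5 \left(3 + 5 j\right)\right) = \left(6 j + 6 x\right) \left(-3 - \left(15 + 25 j\right)\right) = \left(6 j + 6 x\right) \left(-18 - 25 j\right) = \left(-18 - 25 j\right) \left(6 j + 6 x\right)$)
$\frac{m{\left(-259,-201 \right)}}{30975} = \frac{\left(-6\right) \left(18 + 25 \left(-201\right)\right) \left(-201 - 259\right)}{30975} = \left(-6\right) \left(18 - 5025\right) \left(-460\right) \frac{1}{30975} = \left(-6\right) \left(-5007\right) \left(-460\right) \frac{1}{30975} = \left(-13819320\right) \frac{1}{30975} = - \frac{921288}{2065}$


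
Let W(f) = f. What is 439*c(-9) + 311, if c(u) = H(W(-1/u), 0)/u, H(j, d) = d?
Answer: 311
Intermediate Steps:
c(u) = 0 (c(u) = 0/u = 0)
439*c(-9) + 311 = 439*0 + 311 = 0 + 311 = 311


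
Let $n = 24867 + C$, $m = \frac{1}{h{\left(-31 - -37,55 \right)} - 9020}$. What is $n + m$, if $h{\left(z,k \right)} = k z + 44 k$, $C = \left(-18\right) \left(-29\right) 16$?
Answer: $\frac{208283129}{6270} \approx 33219.0$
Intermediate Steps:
$C = 8352$ ($C = 522 \cdot 16 = 8352$)
$h{\left(z,k \right)} = 44 k + k z$
$m = - \frac{1}{6270}$ ($m = \frac{1}{55 \left(44 - -6\right) - 9020} = \frac{1}{55 \left(44 + \left(-31 + 37\right)\right) - 9020} = \frac{1}{55 \left(44 + 6\right) - 9020} = \frac{1}{55 \cdot 50 - 9020} = \frac{1}{2750 - 9020} = \frac{1}{-6270} = - \frac{1}{6270} \approx -0.00015949$)
$n = 33219$ ($n = 24867 + 8352 = 33219$)
$n + m = 33219 - \frac{1}{6270} = \frac{208283129}{6270}$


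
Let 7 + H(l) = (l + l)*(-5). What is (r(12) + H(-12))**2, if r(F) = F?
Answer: 15625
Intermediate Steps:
H(l) = -7 - 10*l (H(l) = -7 + (l + l)*(-5) = -7 + (2*l)*(-5) = -7 - 10*l)
(r(12) + H(-12))**2 = (12 + (-7 - 10*(-12)))**2 = (12 + (-7 + 120))**2 = (12 + 113)**2 = 125**2 = 15625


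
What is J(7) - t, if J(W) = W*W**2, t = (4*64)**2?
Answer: -65193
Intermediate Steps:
t = 65536 (t = 256**2 = 65536)
J(W) = W**3
J(7) - t = 7**3 - 1*65536 = 343 - 65536 = -65193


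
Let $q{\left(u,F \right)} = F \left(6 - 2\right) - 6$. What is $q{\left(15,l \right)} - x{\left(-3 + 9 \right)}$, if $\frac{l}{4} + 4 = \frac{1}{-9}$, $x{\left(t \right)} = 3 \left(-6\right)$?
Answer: $- \frac{484}{9} \approx -53.778$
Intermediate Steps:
$x{\left(t \right)} = -18$
$l = - \frac{148}{9}$ ($l = -16 + \frac{4}{-9} = -16 + 4 \left(- \frac{1}{9}\right) = -16 - \frac{4}{9} = - \frac{148}{9} \approx -16.444$)
$q{\left(u,F \right)} = -6 + 4 F$ ($q{\left(u,F \right)} = F 4 - 6 = 4 F - 6 = -6 + 4 F$)
$q{\left(15,l \right)} - x{\left(-3 + 9 \right)} = \left(-6 + 4 \left(- \frac{148}{9}\right)\right) - -18 = \left(-6 - \frac{592}{9}\right) + 18 = - \frac{646}{9} + 18 = - \frac{484}{9}$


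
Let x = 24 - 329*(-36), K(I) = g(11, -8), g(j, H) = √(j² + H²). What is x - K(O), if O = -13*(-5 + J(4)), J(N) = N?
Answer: 11868 - √185 ≈ 11854.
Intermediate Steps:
g(j, H) = √(H² + j²)
O = 13 (O = -13*(-5 + 4) = -13*(-1) = 13)
K(I) = √185 (K(I) = √((-8)² + 11²) = √(64 + 121) = √185)
x = 11868 (x = 24 + 11844 = 11868)
x - K(O) = 11868 - √185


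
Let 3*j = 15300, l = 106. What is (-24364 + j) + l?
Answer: -19158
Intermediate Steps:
j = 5100 (j = (⅓)*15300 = 5100)
(-24364 + j) + l = (-24364 + 5100) + 106 = -19264 + 106 = -19158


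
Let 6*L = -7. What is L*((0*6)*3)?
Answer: 0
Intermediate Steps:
L = -7/6 (L = (⅙)*(-7) = -7/6 ≈ -1.1667)
L*((0*6)*3) = -7*0*6*3/6 = -0*3 = -7/6*0 = 0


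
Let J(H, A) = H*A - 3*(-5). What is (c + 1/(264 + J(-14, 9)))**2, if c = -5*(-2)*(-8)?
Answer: 149793121/23409 ≈ 6399.0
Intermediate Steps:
J(H, A) = 15 + A*H (J(H, A) = A*H + 15 = 15 + A*H)
c = -80 (c = 10*(-8) = -80)
(c + 1/(264 + J(-14, 9)))**2 = (-80 + 1/(264 + (15 + 9*(-14))))**2 = (-80 + 1/(264 + (15 - 126)))**2 = (-80 + 1/(264 - 111))**2 = (-80 + 1/153)**2 = (-12239/153)**2 = 149793121/23409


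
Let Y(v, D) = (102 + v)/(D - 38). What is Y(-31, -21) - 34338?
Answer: -2026013/59 ≈ -34339.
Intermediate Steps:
Y(v, D) = (102 + v)/(-38 + D)
Y(-31, -21) - 34338 = (102 - 31)/(-38 - 21) - 34338 = 71/(-59) - 34338 = -1/59*71 - 34338 = -71/59 - 34338 = -2026013/59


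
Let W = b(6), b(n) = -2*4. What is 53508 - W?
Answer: 53516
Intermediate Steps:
b(n) = -8
W = -8
53508 - W = 53508 - 1*(-8) = 53508 + 8 = 53516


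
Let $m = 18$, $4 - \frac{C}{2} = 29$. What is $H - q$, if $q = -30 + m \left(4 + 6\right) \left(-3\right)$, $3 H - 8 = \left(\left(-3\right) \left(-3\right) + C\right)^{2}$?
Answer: $1133$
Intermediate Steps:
$C = -50$ ($C = 8 - 58 = -50$)
$H = 563$ ($H = \frac{8}{3} + \frac{\left(\left(-3\right) \left(-3\right) - 50\right)^{2}}{3} = \frac{8}{3} + \frac{\left(9 - 50\right)^{2}}{3} = \frac{8}{3} + \frac{\left(-41\right)^{2}}{3} = \frac{8}{3} + \frac{1}{3} \cdot 1681 = \frac{8}{3} + \frac{1681}{3} = 563$)
$q = -570$ ($q = -30 + 18 \left(4 + 6\right) \left(-3\right) = -30 + 18 \cdot 10 \left(-3\right) = -30 + 18 \left(-30\right) = -30 - 540 = -570$)
$H - q = 563 - -570 = 563 + 570 = 1133$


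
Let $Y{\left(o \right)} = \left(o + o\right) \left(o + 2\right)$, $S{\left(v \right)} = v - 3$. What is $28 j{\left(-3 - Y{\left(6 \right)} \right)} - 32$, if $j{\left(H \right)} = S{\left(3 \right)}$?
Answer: $-32$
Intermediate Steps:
$S{\left(v \right)} = -3 + v$
$Y{\left(o \right)} = 2 o \left(2 + o\right)$
$j{\left(H \right)} = 0$ ($j{\left(H \right)} = -3 + 3 = 0$)
$28 j{\left(-3 - Y{\left(6 \right)} \right)} - 32 = 28 \cdot 0 - 32 = 0 - 32 = -32$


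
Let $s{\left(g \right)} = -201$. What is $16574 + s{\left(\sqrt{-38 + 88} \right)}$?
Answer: $16373$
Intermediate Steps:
$16574 + s{\left(\sqrt{-38 + 88} \right)} = 16574 - 201 = 16373$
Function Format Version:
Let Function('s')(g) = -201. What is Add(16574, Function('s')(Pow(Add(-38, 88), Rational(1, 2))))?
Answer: 16373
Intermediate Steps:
Add(16574, Function('s')(Pow(Add(-38, 88), Rational(1, 2)))) = Add(16574, -201) = 16373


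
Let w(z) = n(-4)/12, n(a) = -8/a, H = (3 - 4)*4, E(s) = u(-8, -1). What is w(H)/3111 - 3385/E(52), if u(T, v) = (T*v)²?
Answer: -31592173/597312 ≈ -52.891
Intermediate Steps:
u(T, v) = T²*v²
E(s) = 64 (E(s) = (-8)²*(-1)² = 64*1 = 64)
H = -4 (H = -1*4 = -4)
w(z) = ⅙ (w(z) = -8/(-4)/12 = -8*(-¼)*(1/12) = 2*(1/12) = ⅙)
w(H)/3111 - 3385/E(52) = (⅙)/3111 - 3385/64 = (⅙)*(1/3111) - 3385*1/64 = 1/18666 - 3385/64 = -31592173/597312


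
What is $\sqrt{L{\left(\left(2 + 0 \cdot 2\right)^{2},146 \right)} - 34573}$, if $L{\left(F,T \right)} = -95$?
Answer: $18 i \sqrt{107} \approx 186.19 i$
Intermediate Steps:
$\sqrt{L{\left(\left(2 + 0 \cdot 2\right)^{2},146 \right)} - 34573} = \sqrt{-95 - 34573} = \sqrt{-34668} = 18 i \sqrt{107}$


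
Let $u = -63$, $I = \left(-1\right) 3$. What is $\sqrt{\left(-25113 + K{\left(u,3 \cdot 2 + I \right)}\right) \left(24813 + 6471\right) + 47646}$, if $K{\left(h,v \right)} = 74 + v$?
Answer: $3 i \sqrt{87019842} \approx 27985.0 i$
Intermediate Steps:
$I = -3$
$\sqrt{\left(-25113 + K{\left(u,3 \cdot 2 + I \right)}\right) \left(24813 + 6471\right) + 47646} = \sqrt{\left(-25113 + \left(74 + \left(3 \cdot 2 - 3\right)\right)\right) \left(24813 + 6471\right) + 47646} = \sqrt{\left(-25113 + \left(74 + \left(6 - 3\right)\right)\right) 31284 + 47646} = \sqrt{\left(-25113 + \left(74 + 3\right)\right) 31284 + 47646} = \sqrt{\left(-25113 + 77\right) 31284 + 47646} = \sqrt{\left(-25036\right) 31284 + 47646} = \sqrt{-783226224 + 47646} = \sqrt{-783178578} = 3 i \sqrt{87019842}$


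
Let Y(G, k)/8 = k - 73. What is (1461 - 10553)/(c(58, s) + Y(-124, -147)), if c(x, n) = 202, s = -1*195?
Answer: 4546/779 ≈ 5.8357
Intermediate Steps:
s = -195
Y(G, k) = -584 + 8*k (Y(G, k) = 8*(k - 73) = 8*(-73 + k) = -584 + 8*k)
(1461 - 10553)/(c(58, s) + Y(-124, -147)) = (1461 - 10553)/(202 + (-584 + 8*(-147))) = -9092/(202 + (-584 - 1176)) = -9092/(202 - 1760) = -9092/(-1558) = -9092*(-1/1558) = 4546/779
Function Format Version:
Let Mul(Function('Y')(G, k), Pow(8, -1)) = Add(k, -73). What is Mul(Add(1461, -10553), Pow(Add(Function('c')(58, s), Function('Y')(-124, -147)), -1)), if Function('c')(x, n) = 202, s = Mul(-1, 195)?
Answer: Rational(4546, 779) ≈ 5.8357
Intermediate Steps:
s = -195
Function('Y')(G, k) = Add(-584, Mul(8, k)) (Function('Y')(G, k) = Mul(8, Add(k, -73)) = Mul(8, Add(-73, k)) = Add(-584, Mul(8, k)))
Mul(Add(1461, -10553), Pow(Add(Function('c')(58, s), Function('Y')(-124, -147)), -1)) = Mul(Add(1461, -10553), Pow(Add(202, Add(-584, Mul(8, -147))), -1)) = Mul(-9092, Pow(Add(202, Add(-584, -1176)), -1)) = Mul(-9092, Pow(Add(202, -1760), -1)) = Mul(-9092, Pow(-1558, -1)) = Mul(-9092, Rational(-1, 1558)) = Rational(4546, 779)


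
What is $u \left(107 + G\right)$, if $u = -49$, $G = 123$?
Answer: $-11270$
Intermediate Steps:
$u \left(107 + G\right) = - 49 \left(107 + 123\right) = \left(-49\right) 230 = -11270$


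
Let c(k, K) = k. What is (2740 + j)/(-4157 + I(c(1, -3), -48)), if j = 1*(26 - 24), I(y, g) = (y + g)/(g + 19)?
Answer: -39759/60253 ≈ -0.65987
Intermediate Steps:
I(y, g) = (g + y)/(19 + g)
j = 2 (j = 1*2 = 2)
(2740 + j)/(-4157 + I(c(1, -3), -48)) = (2740 + 2)/(-4157 + (-48 + 1)/(19 - 48)) = 2742/(-4157 - 47/(-29)) = 2742/(-4157 - 1/29*(-47)) = 2742/(-4157 + 47/29) = 2742/(-120506/29) = 2742*(-29/120506) = -39759/60253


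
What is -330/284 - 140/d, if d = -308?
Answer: -1105/1562 ≈ -0.70743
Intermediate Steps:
-330/284 - 140/d = -330/284 - 140/(-308) = -330*1/284 - 140*(-1/308) = -165/142 + 5/11 = -1105/1562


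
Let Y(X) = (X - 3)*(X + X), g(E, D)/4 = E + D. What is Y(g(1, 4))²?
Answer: 462400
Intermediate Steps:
g(E, D) = 4*D + 4*E (g(E, D) = 4*(E + D) = 4*(D + E) = 4*D + 4*E)
Y(X) = 2*X*(-3 + X) (Y(X) = (-3 + X)*(2*X) = 2*X*(-3 + X))
Y(g(1, 4))² = (2*(4*4 + 4*1)*(-3 + (4*4 + 4*1)))² = (2*(16 + 4)*(-3 + (16 + 4)))² = (2*20*(-3 + 20))² = (2*20*17)² = 680² = 462400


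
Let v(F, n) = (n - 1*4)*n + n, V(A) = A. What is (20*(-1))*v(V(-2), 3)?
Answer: 0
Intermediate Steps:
v(F, n) = n + n*(-4 + n) (v(F, n) = (n - 4)*n + n = (-4 + n)*n + n = n*(-4 + n) + n = n + n*(-4 + n))
(20*(-1))*v(V(-2), 3) = (20*(-1))*(3*(-3 + 3)) = -60*0 = -20*0 = 0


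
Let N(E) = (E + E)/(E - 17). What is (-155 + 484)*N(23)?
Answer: 7567/3 ≈ 2522.3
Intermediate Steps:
N(E) = 2*E/(-17 + E) (N(E) = (2*E)/(-17 + E) = 2*E/(-17 + E))
(-155 + 484)*N(23) = (-155 + 484)*(2*23/(-17 + 23)) = 329*(2*23/6) = 329*(2*23*(⅙)) = 329*(23/3) = 7567/3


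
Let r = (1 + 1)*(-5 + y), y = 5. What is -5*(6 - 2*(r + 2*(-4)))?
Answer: -110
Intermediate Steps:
r = 0 (r = (1 + 1)*(-5 + 5) = 2*0 = 0)
-5*(6 - 2*(r + 2*(-4))) = -5*(6 - 2*(0 + 2*(-4))) = -5*(6 - 2*(0 - 8)) = -5*(6 - 2*(-8)) = -5*(6 + 16) = -5*22 = -110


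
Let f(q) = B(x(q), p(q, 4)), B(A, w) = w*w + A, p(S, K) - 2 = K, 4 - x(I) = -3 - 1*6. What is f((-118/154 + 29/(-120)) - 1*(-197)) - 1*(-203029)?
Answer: 203078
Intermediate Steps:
x(I) = 13 (x(I) = 4 - (-3 - 1*6) = 4 - (-3 - 6) = 4 - 1*(-9) = 4 + 9 = 13)
p(S, K) = 2 + K
B(A, w) = A + w**2 (B(A, w) = w**2 + A = A + w**2)
f(q) = 49 (f(q) = 13 + (2 + 4)**2 = 13 + 6**2 = 13 + 36 = 49)
f((-118/154 + 29/(-120)) - 1*(-197)) - 1*(-203029) = 49 - 1*(-203029) = 49 + 203029 = 203078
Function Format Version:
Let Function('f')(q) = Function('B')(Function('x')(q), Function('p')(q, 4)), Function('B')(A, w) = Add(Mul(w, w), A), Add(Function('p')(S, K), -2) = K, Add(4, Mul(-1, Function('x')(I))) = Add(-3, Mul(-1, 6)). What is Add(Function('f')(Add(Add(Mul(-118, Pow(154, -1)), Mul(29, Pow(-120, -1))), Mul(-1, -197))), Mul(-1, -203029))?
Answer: 203078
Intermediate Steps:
Function('x')(I) = 13 (Function('x')(I) = Add(4, Mul(-1, Add(-3, Mul(-1, 6)))) = Add(4, Mul(-1, Add(-3, -6))) = Add(4, Mul(-1, -9)) = Add(4, 9) = 13)
Function('p')(S, K) = Add(2, K)
Function('B')(A, w) = Add(A, Pow(w, 2)) (Function('B')(A, w) = Add(Pow(w, 2), A) = Add(A, Pow(w, 2)))
Function('f')(q) = 49 (Function('f')(q) = Add(13, Pow(Add(2, 4), 2)) = Add(13, Pow(6, 2)) = Add(13, 36) = 49)
Add(Function('f')(Add(Add(Mul(-118, Pow(154, -1)), Mul(29, Pow(-120, -1))), Mul(-1, -197))), Mul(-1, -203029)) = Add(49, Mul(-1, -203029)) = Add(49, 203029) = 203078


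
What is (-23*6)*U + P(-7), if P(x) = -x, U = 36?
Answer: -4961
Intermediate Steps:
(-23*6)*U + P(-7) = -23*6*36 - 1*(-7) = -138*36 + 7 = -4968 + 7 = -4961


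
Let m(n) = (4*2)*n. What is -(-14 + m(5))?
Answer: -26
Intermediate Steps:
m(n) = 8*n
-(-14 + m(5)) = -(-14 + 8*5) = -(-14 + 40) = -1*26 = -26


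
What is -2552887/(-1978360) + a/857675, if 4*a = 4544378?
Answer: 887430254549/339357982600 ≈ 2.6150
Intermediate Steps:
a = 2272189/2 (a = (1/4)*4544378 = 2272189/2 ≈ 1.1361e+6)
-2552887/(-1978360) + a/857675 = -2552887/(-1978360) + (2272189/2)/857675 = -2552887*(-1/1978360) + (2272189/2)*(1/857675) = 2552887/1978360 + 2272189/1715350 = 887430254549/339357982600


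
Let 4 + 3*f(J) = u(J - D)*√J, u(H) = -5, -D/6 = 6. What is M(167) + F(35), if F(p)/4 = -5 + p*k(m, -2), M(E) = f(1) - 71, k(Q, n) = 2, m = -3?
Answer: 186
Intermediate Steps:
D = -36 (D = -6*6 = -36)
f(J) = -4/3 - 5*√J/3 (f(J) = -4/3 + (-5*√J)/3 = -4/3 - 5*√J/3)
M(E) = -74 (M(E) = (-4/3 - 5*√1/3) - 71 = (-4/3 - 5/3*1) - 71 = (-4/3 - 5/3) - 71 = -3 - 71 = -74)
F(p) = -20 + 8*p (F(p) = 4*(-5 + p*2) = 4*(-5 + 2*p) = -20 + 8*p)
M(167) + F(35) = -74 + (-20 + 8*35) = -74 + (-20 + 280) = -74 + 260 = 186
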